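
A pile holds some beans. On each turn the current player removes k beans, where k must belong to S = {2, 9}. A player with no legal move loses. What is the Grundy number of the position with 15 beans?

G(0) = 0
G(1) = mex{} = 0
G(2) = mex{0} = 1
G(3) = mex{0} = 1
G(4) = mex{1} = 0
G(5) = mex{1} = 0
G(6) = mex{0} = 1
G(7) = mex{0} = 1
G(8) = mex{1} = 0
G(9) = mex{1,0} = 2
G(10) = mex{0,0} = 1
G(11) = mex{2,1} = 0
G(12) = mex{1,1} = 0
G(13) = mex{0,0} = 1
G(14) = mex{0,0} = 1
G(15) = mex{1,1} = 0

0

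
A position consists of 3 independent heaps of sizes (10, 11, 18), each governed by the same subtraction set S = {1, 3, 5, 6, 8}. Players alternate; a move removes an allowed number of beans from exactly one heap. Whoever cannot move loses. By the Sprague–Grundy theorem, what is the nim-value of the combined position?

All heaps use S = {1, 3, 5, 6, 8}:
G(0) = 0
G(1) = mex{0} = 1
G(2) = mex{1} = 0
G(3) = mex{0,0} = 1
G(4) = mex{1,1} = 0
G(5) = mex{0,0,0} = 1
G(6) = mex{1,1,1,0} = 2
G(7) = mex{2,0,0,1} = 3
G(8) = mex{3,1,1,0,0} = 2
G(9) = mex{2,2,0,1,1} = 3
G(10) = mex{3,3,1,0,0} = 2
G(11) = mex{2,2,2,1,1} = 0
G(12) = mex{0,3,3,2,0} = 1
G(13) = mex{1,2,2,3,1} = 0
G(14) = mex{0,0,3,2,2} = 1
G(15) = mex{1,1,2,3,3} = 0
G(16) = mex{0,0,0,2,2} = 1
G(17) = mex{1,1,1,0,3} = 2
G(18) = mex{2,0,0,1,2} = 3
Heap A: G(10) = 2.
Heap B: G(11) = 0.
Heap C: G(18) = 3.
Combined Grundy value = 2 ⊕ 0 ⊕ 3 = 1.

1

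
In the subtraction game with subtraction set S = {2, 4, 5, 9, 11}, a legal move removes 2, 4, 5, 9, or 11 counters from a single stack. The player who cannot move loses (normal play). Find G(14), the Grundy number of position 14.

0

G(0) = 0
G(1) = mex{} = 0
G(2) = mex{0} = 1
G(3) = mex{0} = 1
G(4) = mex{1,0} = 2
G(5) = mex{1,0,0} = 2
G(6) = mex{2,1,0} = 3
G(7) = mex{2,1,1} = 0
G(8) = mex{3,2,1} = 0
G(9) = mex{0,2,2,0} = 1
G(10) = mex{0,3,2,0} = 1
G(11) = mex{1,0,3,1,0} = 2
G(12) = mex{1,0,0,1,0} = 2
G(13) = mex{2,1,0,2,1} = 3
G(14) = mex{2,1,1,2,1} = 0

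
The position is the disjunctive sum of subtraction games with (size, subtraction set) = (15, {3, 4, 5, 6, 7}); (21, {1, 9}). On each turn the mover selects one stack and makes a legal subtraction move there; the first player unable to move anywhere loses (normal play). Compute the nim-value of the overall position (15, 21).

0

Stack A, S = {3, 4, 5, 6, 7}:
n :  0  1  2  3  4  5  6  7  8  9 10 11 12 13 14 15
G :  0  0  0  1  1  1  2  2  2  3  0  0  0  1  1  1
G_A(15) = 1.
Stack B, S = {1, 9}:
n :  0  1  2  3  4  5  6  7  8  9 10 11 12 13 14 15 16 17 18 19 20 21
G :  0  1  0  1  0  1  0  1  0  1  0  1  0  1  0  1  0  1  0  1  0  1
G_B(21) = 1.
Combined Grundy value = 1 ⊕ 1 = 0.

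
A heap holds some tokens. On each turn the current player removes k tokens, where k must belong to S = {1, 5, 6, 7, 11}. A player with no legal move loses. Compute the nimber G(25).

G(0) = 0
G(1) = mex{0} = 1
G(2) = mex{1} = 0
G(3) = mex{0} = 1
G(4) = mex{1} = 0
G(5) = mex{0,0} = 1
G(6) = mex{1,1,0} = 2
G(7) = mex{2,0,1,0} = 3
G(8) = mex{3,1,0,1} = 2
G(9) = mex{2,0,1,0} = 3
G(10) = mex{3,1,0,1} = 2
G(11) = mex{2,2,1,0,0} = 3
G(12) = mex{3,3,2,1,1} = 0
G(13) = mex{0,2,3,2,0} = 1
G(14) = mex{1,3,2,3,1} = 0
G(15) = mex{0,2,3,2,0} = 1
G(16) = mex{1,3,2,3,1} = 0
G(17) = mex{0,0,3,2,2} = 1
G(18) = mex{1,1,0,3,3} = 2
G(19) = mex{2,0,1,0,2} = 3
G(20) = mex{3,1,0,1,3} = 2
G(21) = mex{2,0,1,0,2} = 3
G(22) = mex{3,1,0,1,3} = 2
G(23) = mex{2,2,1,0,0} = 3
G(24) = mex{3,3,2,1,1} = 0
G(25) = mex{0,2,3,2,0} = 1

1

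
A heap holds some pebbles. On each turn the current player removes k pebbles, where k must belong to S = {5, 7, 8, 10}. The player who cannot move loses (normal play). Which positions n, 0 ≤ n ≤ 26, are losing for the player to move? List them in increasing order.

0, 1, 2, 3, 4, 15, 16, 17, 18, 19

n :  0  1  2  3  4  5  6  7  8  9 10 11 12 13 14 15 16 17 18 19 20 21 22 23 24 25 26
G :  0  0  0  0  0  1  1  1  1  1  2  2  2  2  2  0  0  0  0  0  1  1  1  1  1  2  2
P-positions are exactly the n with G(n) = 0.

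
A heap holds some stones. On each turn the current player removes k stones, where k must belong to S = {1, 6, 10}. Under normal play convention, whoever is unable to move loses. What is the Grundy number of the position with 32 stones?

0

n :  0  1  2  3  4  5  6  7  8  9 10 11 12 13 14 15 16 17 18 19 20 21 22 23 24 25 26 27 28 29 30 31 32
G :  0  1  0  1  0  1  2  0  1  0  1  0  1  2  3  2  0  1  0  1  0  1  2  0  1  0  1  0  1  2  3  2  0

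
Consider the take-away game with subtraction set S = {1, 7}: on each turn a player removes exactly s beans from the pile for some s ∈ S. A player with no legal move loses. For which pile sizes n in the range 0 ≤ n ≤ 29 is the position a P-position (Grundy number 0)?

G(0) = 0
G(1) = mex{0} = 1
G(2) = mex{1} = 0
G(3) = mex{0} = 1
G(4) = mex{1} = 0
G(5) = mex{0} = 1
G(6) = mex{1} = 0
G(7) = mex{0,0} = 1
G(8) = mex{1,1} = 0
G(9) = mex{0,0} = 1
G(10) = mex{1,1} = 0
G(11) = mex{0,0} = 1
G(12) = mex{1,1} = 0
G(13) = mex{0,0} = 1
G(14) = mex{1,1} = 0
G(15) = mex{0,0} = 1
G(16) = mex{1,1} = 0
G(17) = mex{0,0} = 1
G(18) = mex{1,1} = 0
G(19) = mex{0,0} = 1
G(20) = mex{1,1} = 0
G(21) = mex{0,0} = 1
G(22) = mex{1,1} = 0
G(23) = mex{0,0} = 1
G(24) = mex{1,1} = 0
G(25) = mex{0,0} = 1
G(26) = mex{1,1} = 0
G(27) = mex{0,0} = 1
G(28) = mex{1,1} = 0
G(29) = mex{0,0} = 1
P-positions are exactly the n with G(n) = 0.

0, 2, 4, 6, 8, 10, 12, 14, 16, 18, 20, 22, 24, 26, 28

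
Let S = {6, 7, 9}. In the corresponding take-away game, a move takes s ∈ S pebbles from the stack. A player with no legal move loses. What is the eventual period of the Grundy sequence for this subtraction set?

G(0) = 0
G(1) = mex{} = 0
G(2) = mex{} = 0
G(3) = mex{} = 0
G(4) = mex{} = 0
G(5) = mex{} = 0
G(6) = mex{0} = 1
G(7) = mex{0,0} = 1
G(8) = mex{0,0} = 1
G(9) = mex{0,0,0} = 1
G(10) = mex{0,0,0} = 1
G(11) = mex{0,0,0} = 1
G(12) = mex{1,0,0} = 2
G(13) = mex{1,1,0} = 2
G(14) = mex{1,1,0} = 2
G(15) = mex{1,1,1} = 0
G(16) = mex{1,1,1} = 0
G(17) = mex{1,1,1} = 0
G(18) = mex{2,1,1} = 0
G(19) = mex{2,2,1} = 0
G(20) = mex{2,2,1} = 0
G(21) = mex{0,2,2} = 1
G(22) = mex{0,0,2} = 1
G(23) = mex{0,0,2} = 1
G(24) = mex{0,0,0} = 1
G(25) = mex{0,0,0} = 1
G(26) = mex{0,0,0} = 1
G(27) = mex{1,0,0} = 2
G(28) = mex{1,1,0} = 2
G(29) = mex{1,1,0} = 2
G(30) = mex{1,1,1} = 0
G(31) = mex{1,1,1} = 0
G(n+15) = G(n) holds for n = 0,…,8 (a full window of length max(S) = 9), so the sequence is purely periodic with period 15.

15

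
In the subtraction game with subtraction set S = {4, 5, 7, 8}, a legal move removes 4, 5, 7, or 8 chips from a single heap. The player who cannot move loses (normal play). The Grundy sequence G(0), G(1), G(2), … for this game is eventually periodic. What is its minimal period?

12

n :  0  1  2  3  4  5  6  7  8  9 10 11 12 13 14 15 16 17 18 19 20 21 22 23 24 25
G :  0  0  0  0  1  1  1  1  2  2  2  2  0  0  0  0  1  1  1  1  2  2  2  2  0  0
G(n+12) = G(n) holds for n = 0,…,7 (a full window of length max(S) = 8), so the sequence is purely periodic with period 12.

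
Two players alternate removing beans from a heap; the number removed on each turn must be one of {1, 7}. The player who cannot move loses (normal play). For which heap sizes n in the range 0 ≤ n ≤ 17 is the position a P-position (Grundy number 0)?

n :  0  1  2  3  4  5  6  7  8  9 10 11 12 13 14 15 16 17
G :  0  1  0  1  0  1  0  1  0  1  0  1  0  1  0  1  0  1
P-positions are exactly the n with G(n) = 0.

0, 2, 4, 6, 8, 10, 12, 14, 16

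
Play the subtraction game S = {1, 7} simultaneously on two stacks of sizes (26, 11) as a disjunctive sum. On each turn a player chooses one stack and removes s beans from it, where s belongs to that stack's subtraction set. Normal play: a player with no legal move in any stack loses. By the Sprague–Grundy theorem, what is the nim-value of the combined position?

All stacks use S = {1, 7}:
n :  0  1  2  3  4  5  6  7  8  9 10 11 12 13 14 15 16 17 18 19 20 21 22 23 24 25 26
G :  0  1  0  1  0  1  0  1  0  1  0  1  0  1  0  1  0  1  0  1  0  1  0  1  0  1  0
Stack A: G(26) = 0.
Stack B: G(11) = 1.
Combined Grundy value = 0 ⊕ 1 = 1.

1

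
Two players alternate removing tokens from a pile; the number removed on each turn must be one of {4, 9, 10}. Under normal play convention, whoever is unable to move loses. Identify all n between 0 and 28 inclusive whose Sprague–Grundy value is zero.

G(0) = 0
G(1) = mex{} = 0
G(2) = mex{} = 0
G(3) = mex{} = 0
G(4) = mex{0} = 1
G(5) = mex{0} = 1
G(6) = mex{0} = 1
G(7) = mex{0} = 1
G(8) = mex{1} = 0
G(9) = mex{1,0} = 2
G(10) = mex{1,0,0} = 2
G(11) = mex{1,0,0} = 2
G(12) = mex{0,0,0} = 1
G(13) = mex{2,1,0} = 3
G(14) = mex{2,1,1} = 0
G(15) = mex{2,1,1} = 0
G(16) = mex{1,1,1} = 0
G(17) = mex{3,0,1} = 2
G(18) = mex{0,2,0} = 1
G(19) = mex{0,2,2} = 1
G(20) = mex{0,2,2} = 1
G(21) = mex{2,1,2} = 0
G(22) = mex{1,3,1} = 0
G(23) = mex{1,0,3} = 2
G(24) = mex{1,0,0} = 2
G(25) = mex{0,0,0} = 1
G(26) = mex{0,2,0} = 1
G(27) = mex{2,1,2} = 0
G(28) = mex{2,1,1} = 0
P-positions are exactly the n with G(n) = 0.

0, 1, 2, 3, 8, 14, 15, 16, 21, 22, 27, 28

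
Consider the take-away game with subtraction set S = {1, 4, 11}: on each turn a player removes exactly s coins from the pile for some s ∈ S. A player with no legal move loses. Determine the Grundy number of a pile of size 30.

0

n :  0  1  2  3  4  5  6  7  8  9 10 11 12 13 14 15 16 17 18 19 20 21 22 23 24 25 26 27 28 29 30
G :  0  1  0  1  2  0  1  0  1  2  0  1  0  1  2  0  1  0  1  2  0  1  0  1  2  0  1  0  1  2  0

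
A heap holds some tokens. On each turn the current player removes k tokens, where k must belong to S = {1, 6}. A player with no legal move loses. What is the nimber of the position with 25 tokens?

n :  0  1  2  3  4  5  6  7  8  9 10 11 12 13 14 15 16 17 18 19 20 21 22 23 24 25
G :  0  1  0  1  0  1  2  0  1  0  1  0  1  2  0  1  0  1  0  1  2  0  1  0  1  0

0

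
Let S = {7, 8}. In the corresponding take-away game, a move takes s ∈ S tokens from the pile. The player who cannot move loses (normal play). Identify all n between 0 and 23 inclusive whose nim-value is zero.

0, 1, 2, 3, 4, 5, 6, 15, 16, 17, 18, 19, 20, 21

n :  0  1  2  3  4  5  6  7  8  9 10 11 12 13 14 15 16 17 18 19 20 21 22 23
G :  0  0  0  0  0  0  0  1  1  1  1  1  1  1  2  0  0  0  0  0  0  0  1  1
P-positions are exactly the n with G(n) = 0.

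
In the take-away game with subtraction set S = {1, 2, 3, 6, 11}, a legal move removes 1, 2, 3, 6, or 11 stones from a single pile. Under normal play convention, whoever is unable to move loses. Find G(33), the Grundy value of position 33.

1

n :  0  1  2  3  4  5  6  7  8  9 10 11 12 13 14 15 16 17 18 19 20 21 22 23 24 25 26 27 28 29 30 31 32 33
G :  0  1  2  3  0  1  2  3  0  1  2  3  0  1  2  3  0  1  2  3  0  1  2  3  0  1  2  3  0  1  2  3  0  1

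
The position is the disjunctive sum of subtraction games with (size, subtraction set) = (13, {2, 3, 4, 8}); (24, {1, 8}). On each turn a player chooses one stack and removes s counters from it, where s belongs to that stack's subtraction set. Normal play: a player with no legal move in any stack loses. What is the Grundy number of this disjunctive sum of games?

Stack A, S = {2, 3, 4, 8}:
G(0) = 0
G(1) = mex{} = 0
G(2) = mex{0} = 1
G(3) = mex{0,0} = 1
G(4) = mex{1,0,0} = 2
G(5) = mex{1,1,0} = 2
G(6) = mex{2,1,1} = 0
G(7) = mex{2,2,1} = 0
G(8) = mex{0,2,2,0} = 1
G(9) = mex{0,0,2,0} = 1
G(10) = mex{1,0,0,1} = 2
G(11) = mex{1,1,0,1} = 2
G(12) = mex{2,1,1,2} = 0
G(13) = mex{2,2,1,2} = 0
G_A(13) = 0.
Stack B, S = {1, 8}:
G(0) = 0
G(1) = mex{0} = 1
G(2) = mex{1} = 0
G(3) = mex{0} = 1
G(4) = mex{1} = 0
G(5) = mex{0} = 1
G(6) = mex{1} = 0
G(7) = mex{0} = 1
G(8) = mex{1,0} = 2
G(9) = mex{2,1} = 0
G(10) = mex{0,0} = 1
G(11) = mex{1,1} = 0
G(12) = mex{0,0} = 1
G(13) = mex{1,1} = 0
G(14) = mex{0,0} = 1
G(15) = mex{1,1} = 0
G(16) = mex{0,2} = 1
G(17) = mex{1,0} = 2
G(18) = mex{2,1} = 0
G(19) = mex{0,0} = 1
G(20) = mex{1,1} = 0
G(21) = mex{0,0} = 1
G(22) = mex{1,1} = 0
G(23) = mex{0,0} = 1
G(24) = mex{1,1} = 0
G_B(24) = 0.
Combined Grundy value = 0 ⊕ 0 = 0.

0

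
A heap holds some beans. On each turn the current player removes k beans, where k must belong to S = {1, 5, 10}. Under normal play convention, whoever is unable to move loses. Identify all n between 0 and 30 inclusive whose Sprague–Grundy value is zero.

0, 2, 4, 6, 8, 15, 17, 19, 21, 23, 30

G(0) = 0
G(1) = mex{0} = 1
G(2) = mex{1} = 0
G(3) = mex{0} = 1
G(4) = mex{1} = 0
G(5) = mex{0,0} = 1
G(6) = mex{1,1} = 0
G(7) = mex{0,0} = 1
G(8) = mex{1,1} = 0
G(9) = mex{0,0} = 1
G(10) = mex{1,1,0} = 2
G(11) = mex{2,0,1} = 3
G(12) = mex{3,1,0} = 2
G(13) = mex{2,0,1} = 3
G(14) = mex{3,1,0} = 2
G(15) = mex{2,2,1} = 0
G(16) = mex{0,3,0} = 1
G(17) = mex{1,2,1} = 0
G(18) = mex{0,3,0} = 1
G(19) = mex{1,2,1} = 0
G(20) = mex{0,0,2} = 1
G(21) = mex{1,1,3} = 0
G(22) = mex{0,0,2} = 1
G(23) = mex{1,1,3} = 0
G(24) = mex{0,0,2} = 1
G(25) = mex{1,1,0} = 2
G(26) = mex{2,0,1} = 3
G(27) = mex{3,1,0} = 2
G(28) = mex{2,0,1} = 3
G(29) = mex{3,1,0} = 2
G(30) = mex{2,2,1} = 0
P-positions are exactly the n with G(n) = 0.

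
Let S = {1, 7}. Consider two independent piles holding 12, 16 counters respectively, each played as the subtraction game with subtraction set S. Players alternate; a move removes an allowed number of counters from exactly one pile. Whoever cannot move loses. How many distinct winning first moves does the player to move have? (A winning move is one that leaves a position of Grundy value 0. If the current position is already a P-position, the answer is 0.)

All piles use S = {1, 7}:
n :  0  1  2  3  4  5  6  7  8  9 10 11 12 13 14 15 16
G :  0  1  0  1  0  1  0  1  0  1  0  1  0  1  0  1  0
Pile A: G(12) = 0.
Pile B: G(16) = 0.
Combined Grundy value = 0 ⊕ 0 = 0.
A winning move leaves total XOR = 0, i.e. changes one component's Grundy value g to g ⊕ X where X is the current total.
Pile A: target g' = 0⊕0 = 0, but every legal move changes the Grundy value (mex property), so 0 moves.
Pile B: target g' = 0⊕0 = 0, but every legal move changes the Grundy value (mex property), so 0 moves.

0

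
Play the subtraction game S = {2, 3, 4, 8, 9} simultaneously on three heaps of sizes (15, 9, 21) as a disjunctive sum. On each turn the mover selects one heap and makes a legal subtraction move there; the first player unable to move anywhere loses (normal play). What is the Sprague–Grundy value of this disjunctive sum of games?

All heaps use S = {2, 3, 4, 8, 9}:
n :  0  1  2  3  4  5  6  7  8  9 10 11 12 13 14 15 16 17 18 19 20 21
G :  0  0  1  1  2  2  0  0  1  1  2  2  0  0  1  1  2  2  0  0  1  1
Heap A: G(15) = 1.
Heap B: G(9) = 1.
Heap C: G(21) = 1.
Combined Grundy value = 1 ⊕ 1 ⊕ 1 = 1.

1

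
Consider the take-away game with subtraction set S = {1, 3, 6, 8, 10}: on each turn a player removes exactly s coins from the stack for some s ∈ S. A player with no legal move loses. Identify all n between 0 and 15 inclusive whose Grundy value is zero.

G(0) = 0
G(1) = mex{0} = 1
G(2) = mex{1} = 0
G(3) = mex{0,0} = 1
G(4) = mex{1,1} = 0
G(5) = mex{0,0} = 1
G(6) = mex{1,1,0} = 2
G(7) = mex{2,0,1} = 3
G(8) = mex{3,1,0,0} = 2
G(9) = mex{2,2,1,1} = 0
G(10) = mex{0,3,0,0,0} = 1
G(11) = mex{1,2,1,1,1} = 0
G(12) = mex{0,0,2,0,0} = 1
G(13) = mex{1,1,3,1,1} = 0
G(14) = mex{0,0,2,2,0} = 1
G(15) = mex{1,1,0,3,1} = 2
P-positions are exactly the n with G(n) = 0.

0, 2, 4, 9, 11, 13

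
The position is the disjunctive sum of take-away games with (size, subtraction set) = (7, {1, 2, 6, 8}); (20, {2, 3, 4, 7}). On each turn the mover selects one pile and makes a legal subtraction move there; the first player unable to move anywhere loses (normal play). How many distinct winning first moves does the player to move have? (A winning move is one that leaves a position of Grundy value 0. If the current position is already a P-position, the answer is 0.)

Pile A, S = {1, 2, 6, 8}:
G(0) = 0
G(1) = mex{0} = 1
G(2) = mex{1,0} = 2
G(3) = mex{2,1} = 0
G(4) = mex{0,2} = 1
G(5) = mex{1,0} = 2
G(6) = mex{2,1,0} = 3
G(7) = mex{3,2,1} = 0
G_A(7) = 0.
Pile B, S = {2, 3, 4, 7}:
n :  0  1  2  3  4  5  6  7  8  9 10 11 12 13 14 15 16 17 18 19 20
G :  0  0  1  1  2  2  0  3  1  4  2  0  0  1  1  2  2  0  3  1  4
G_B(20) = 4.
Combined Grundy value = 0 ⊕ 4 = 4.
A winning move leaves total XOR = 0, i.e. changes one component's Grundy value g to g ⊕ X where X is the current total.
Pile A: need g' = 0⊕4 = 4. Options: 7−1→G=3, 7−2→G=2, 7−6→G=1. Hits: 0.
Pile B: need g' = 4⊕4 = 0. Options: 20−2→G=3, 20−3→G=0, 20−4→G=2, 20−7→G=1. Hits: 1.

1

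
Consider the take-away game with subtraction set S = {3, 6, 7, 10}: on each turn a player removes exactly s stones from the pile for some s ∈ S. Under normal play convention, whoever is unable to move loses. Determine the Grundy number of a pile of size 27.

G(0) = 0
G(1) = mex{} = 0
G(2) = mex{} = 0
G(3) = mex{0} = 1
G(4) = mex{0} = 1
G(5) = mex{0} = 1
G(6) = mex{1,0} = 2
G(7) = mex{1,0,0} = 2
G(8) = mex{1,0,0} = 2
G(9) = mex{2,1,0} = 3
G(10) = mex{2,1,1,0} = 3
G(11) = mex{2,1,1,0} = 3
G(12) = mex{3,2,1,0} = 4
G(13) = mex{3,2,2,1} = 0
G(14) = mex{3,2,2,1} = 0
G(15) = mex{4,3,2,1} = 0
G(16) = mex{0,3,3,2} = 1
G(17) = mex{0,3,3,2} = 1
G(18) = mex{0,4,3,2} = 1
G(19) = mex{1,0,4,3} = 2
G(20) = mex{1,0,0,3} = 2
G(21) = mex{1,0,0,3} = 2
G(22) = mex{2,1,0,4} = 3
G(23) = mex{2,1,1,0} = 3
G(24) = mex{2,1,1,0} = 3
G(25) = mex{3,2,1,0} = 4
G(26) = mex{3,2,2,1} = 0
G(27) = mex{3,2,2,1} = 0

0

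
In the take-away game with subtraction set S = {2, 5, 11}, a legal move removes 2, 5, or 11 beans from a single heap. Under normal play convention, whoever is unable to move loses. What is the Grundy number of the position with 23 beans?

G(0) = 0
G(1) = mex{} = 0
G(2) = mex{0} = 1
G(3) = mex{0} = 1
G(4) = mex{1} = 0
G(5) = mex{1,0} = 2
G(6) = mex{0,0} = 1
G(7) = mex{2,1} = 0
G(8) = mex{1,1} = 0
G(9) = mex{0,0} = 1
G(10) = mex{0,2} = 1
G(11) = mex{1,1,0} = 2
G(12) = mex{1,0,0} = 2
G(13) = mex{2,0,1} = 3
G(14) = mex{2,1,1} = 0
G(15) = mex{3,1,0} = 2
G(16) = mex{0,2,2} = 1
G(17) = mex{2,2,1} = 0
G(18) = mex{1,3,0} = 2
G(19) = mex{0,0,0} = 1
G(20) = mex{2,2,1} = 0
G(21) = mex{1,1,1} = 0
G(22) = mex{0,0,2} = 1
G(23) = mex{0,2,2} = 1

1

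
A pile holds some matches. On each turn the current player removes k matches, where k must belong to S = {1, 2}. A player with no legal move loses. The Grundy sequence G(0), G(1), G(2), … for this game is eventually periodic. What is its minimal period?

G(0) = 0
G(1) = mex{0} = 1
G(2) = mex{1,0} = 2
G(3) = mex{2,1} = 0
G(4) = mex{0,2} = 1
G(5) = mex{1,0} = 2
G(6) = mex{2,1} = 0
G(7) = mex{0,2} = 1
G(8) = mex{1,0} = 2
G(9) = mex{2,1} = 0
G(10) = mex{0,2} = 1
G(11) = mex{1,0} = 2
G(12) = mex{2,1} = 0
G(13) = mex{0,2} = 1
G(14) = mex{1,0} = 2
G(n+3) = G(n) holds for n = 0,…,1 (a full window of length max(S) = 2), so the sequence is purely periodic with period 3.

3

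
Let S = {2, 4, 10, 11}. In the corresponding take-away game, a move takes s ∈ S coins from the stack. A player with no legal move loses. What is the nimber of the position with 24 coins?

2

n :  0  1  2  3  4  5  6  7  8  9 10 11 12 13 14 15 16 17 18 19 20 21 22 23 24
G :  0  0  1  1  2  2  0  0  1  1  2  2  3  0  0  1  1  2  2  0  0  1  1  2  2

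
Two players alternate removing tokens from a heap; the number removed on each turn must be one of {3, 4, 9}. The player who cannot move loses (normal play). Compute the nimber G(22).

G(0) = 0
G(1) = mex{} = 0
G(2) = mex{} = 0
G(3) = mex{0} = 1
G(4) = mex{0,0} = 1
G(5) = mex{0,0} = 1
G(6) = mex{1,0} = 2
G(7) = mex{1,1} = 0
G(8) = mex{1,1} = 0
G(9) = mex{2,1,0} = 3
G(10) = mex{0,2,0} = 1
G(11) = mex{0,0,0} = 1
G(12) = mex{3,0,1} = 2
G(13) = mex{1,3,1} = 0
G(14) = mex{1,1,1} = 0
G(15) = mex{2,1,2} = 0
G(16) = mex{0,2,0} = 1
G(17) = mex{0,0,0} = 1
G(18) = mex{0,0,3} = 1
G(19) = mex{1,0,1} = 2
G(20) = mex{1,1,1} = 0
G(21) = mex{1,1,2} = 0
G(22) = mex{2,1,0} = 3

3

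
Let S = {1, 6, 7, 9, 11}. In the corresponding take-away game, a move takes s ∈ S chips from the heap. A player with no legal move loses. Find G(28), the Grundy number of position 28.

n :  0  1  2  3  4  5  6  7  8  9 10 11 12 13 14 15 16 17 18 19 20 21 22 23 24 25 26 27 28
G :  0  1  0  1  0  1  2  3  2  3  2  3  0  1  0  1  0  1  2  3  2  3  2  3  0  1  0  1  0

0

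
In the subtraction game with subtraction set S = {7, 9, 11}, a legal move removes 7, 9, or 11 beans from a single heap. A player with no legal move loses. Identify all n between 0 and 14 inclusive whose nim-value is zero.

n :  0  1  2  3  4  5  6  7  8  9 10 11 12 13 14
G :  0  0  0  0  0  0  0  1  1  1  1  1  1  1  2
P-positions are exactly the n with G(n) = 0.

0, 1, 2, 3, 4, 5, 6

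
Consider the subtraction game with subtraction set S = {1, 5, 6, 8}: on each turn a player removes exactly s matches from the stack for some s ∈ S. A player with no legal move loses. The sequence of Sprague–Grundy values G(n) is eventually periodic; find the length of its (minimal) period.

11

n :  0  1  2  3  4  5  6  7  8  9 10 11 12 13 14 15 16 17 18 19 20 21 22 23
G :  0  1  0  1  0  1  2  3  2  3  2  0  1  0  1  0  1  2  3  2  3  2  0  1
G(n+11) = G(n) holds for n = 0,…,7 (a full window of length max(S) = 8), so the sequence is purely periodic with period 11.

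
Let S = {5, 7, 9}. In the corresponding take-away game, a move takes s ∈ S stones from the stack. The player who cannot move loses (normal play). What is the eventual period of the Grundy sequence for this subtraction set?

14

n :  0  1  2  3  4  5  6  7  8  9 10 11 12 13 14 15 16 17 18 19 20 21 22 23 24 25 26 27 28 29
G :  0  0  0  0  0  1  1  1  1  1  2  2  2  2  0  0  0  0  0  1  1  1  1  1  2  2  2  2  0  0
G(n+14) = G(n) holds for n = 0,…,8 (a full window of length max(S) = 9), so the sequence is purely periodic with period 14.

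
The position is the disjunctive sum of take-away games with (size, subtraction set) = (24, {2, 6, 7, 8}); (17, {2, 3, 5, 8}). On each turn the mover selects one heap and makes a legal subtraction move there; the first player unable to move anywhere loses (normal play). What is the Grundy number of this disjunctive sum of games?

Heap A, S = {2, 6, 7, 8}:
G(0) = 0
G(1) = mex{} = 0
G(2) = mex{0} = 1
G(3) = mex{0} = 1
G(4) = mex{1} = 0
G(5) = mex{1} = 0
G(6) = mex{0,0} = 1
G(7) = mex{0,0,0} = 1
G(8) = mex{1,1,0,0} = 2
G(9) = mex{1,1,1,0} = 2
G(10) = mex{2,0,1,1} = 3
G(11) = mex{2,0,0,1} = 3
G(12) = mex{3,1,0,0} = 2
G(13) = mex{3,1,1,0} = 2
G(14) = mex{2,2,1,1} = 0
G(15) = mex{2,2,2,1} = 0
G(16) = mex{0,3,2,2} = 1
G(17) = mex{0,3,3,2} = 1
G(18) = mex{1,2,3,3} = 0
G(19) = mex{1,2,2,3} = 0
G(20) = mex{0,0,2,2} = 1
G(21) = mex{0,0,0,2} = 1
G(22) = mex{1,1,0,0} = 2
G(23) = mex{1,1,1,0} = 2
G(24) = mex{2,0,1,1} = 3
G_A(24) = 3.
Heap B, S = {2, 3, 5, 8}:
G(0) = 0
G(1) = mex{} = 0
G(2) = mex{0} = 1
G(3) = mex{0,0} = 1
G(4) = mex{1,0} = 2
G(5) = mex{1,1,0} = 2
G(6) = mex{2,1,0} = 3
G(7) = mex{2,2,1} = 0
G(8) = mex{3,2,1,0} = 4
G(9) = mex{0,3,2,0} = 1
G(10) = mex{4,0,2,1} = 3
G(11) = mex{1,4,3,1} = 0
G(12) = mex{3,1,0,2} = 4
G(13) = mex{0,3,4,2} = 1
G(14) = mex{4,0,1,3} = 2
G(15) = mex{1,4,3,0} = 2
G(16) = mex{2,1,0,4} = 3
G(17) = mex{2,2,4,1} = 0
G_B(17) = 0.
Combined Grundy value = 3 ⊕ 0 = 3.

3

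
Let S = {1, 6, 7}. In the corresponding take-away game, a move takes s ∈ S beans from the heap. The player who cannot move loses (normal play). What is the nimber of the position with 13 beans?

G(0) = 0
G(1) = mex{0} = 1
G(2) = mex{1} = 0
G(3) = mex{0} = 1
G(4) = mex{1} = 0
G(5) = mex{0} = 1
G(6) = mex{1,0} = 2
G(7) = mex{2,1,0} = 3
G(8) = mex{3,0,1} = 2
G(9) = mex{2,1,0} = 3
G(10) = mex{3,0,1} = 2
G(11) = mex{2,1,0} = 3
G(12) = mex{3,2,1} = 0
G(13) = mex{0,3,2} = 1

1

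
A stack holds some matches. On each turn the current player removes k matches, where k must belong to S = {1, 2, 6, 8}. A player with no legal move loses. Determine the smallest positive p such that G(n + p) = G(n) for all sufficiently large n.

G(0) = 0
G(1) = mex{0} = 1
G(2) = mex{1,0} = 2
G(3) = mex{2,1} = 0
G(4) = mex{0,2} = 1
G(5) = mex{1,0} = 2
G(6) = mex{2,1,0} = 3
G(7) = mex{3,2,1} = 0
G(8) = mex{0,3,2,0} = 1
G(9) = mex{1,0,0,1} = 2
G(10) = mex{2,1,1,2} = 0
G(11) = mex{0,2,2,0} = 1
G(12) = mex{1,0,3,1} = 2
G(13) = mex{2,1,0,2} = 3
G(14) = mex{3,2,1,3} = 0
G(15) = mex{0,3,2,0} = 1
G(16) = mex{1,0,0,1} = 2
G(n+7) = G(n) holds for n = 0,…,7 (a full window of length max(S) = 8), so the sequence is purely periodic with period 7.

7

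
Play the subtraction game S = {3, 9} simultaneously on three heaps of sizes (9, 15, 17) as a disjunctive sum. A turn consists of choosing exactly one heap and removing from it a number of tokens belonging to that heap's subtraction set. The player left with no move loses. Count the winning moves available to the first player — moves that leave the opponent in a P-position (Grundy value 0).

All heaps use S = {3, 9}:
G(0) = 0
G(1) = mex{} = 0
G(2) = mex{} = 0
G(3) = mex{0} = 1
G(4) = mex{0} = 1
G(5) = mex{0} = 1
G(6) = mex{1} = 0
G(7) = mex{1} = 0
G(8) = mex{1} = 0
G(9) = mex{0,0} = 1
G(10) = mex{0,0} = 1
G(11) = mex{0,0} = 1
G(12) = mex{1,1} = 0
G(13) = mex{1,1} = 0
G(14) = mex{1,1} = 0
G(15) = mex{0,0} = 1
G(16) = mex{0,0} = 1
G(17) = mex{0,0} = 1
Heap A: G(9) = 1.
Heap B: G(15) = 1.
Heap C: G(17) = 1.
Combined Grundy value = 1 ⊕ 1 ⊕ 1 = 1.
A winning move leaves total XOR = 0, i.e. changes one component's Grundy value g to g ⊕ X where X is the current total.
Heap A: need g' = 1⊕1 = 0. Options: 9−3→G=0, 9−9→G=0. Hits: 2.
Heap B: need g' = 1⊕1 = 0. Options: 15−3→G=0, 15−9→G=0. Hits: 2.
Heap C: need g' = 1⊕1 = 0. Options: 17−3→G=0, 17−9→G=0. Hits: 2.

6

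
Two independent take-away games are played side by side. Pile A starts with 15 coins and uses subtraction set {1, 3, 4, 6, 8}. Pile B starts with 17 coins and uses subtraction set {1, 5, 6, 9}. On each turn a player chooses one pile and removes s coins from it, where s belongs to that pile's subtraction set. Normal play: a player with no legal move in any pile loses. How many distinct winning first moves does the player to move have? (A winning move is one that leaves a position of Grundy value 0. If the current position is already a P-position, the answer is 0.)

0

Pile A, S = {1, 3, 4, 6, 8}:
G(0) = 0
G(1) = mex{0} = 1
G(2) = mex{1} = 0
G(3) = mex{0,0} = 1
G(4) = mex{1,1,0} = 2
G(5) = mex{2,0,1} = 3
G(6) = mex{3,1,0,0} = 2
G(7) = mex{2,2,1,1} = 0
G(8) = mex{0,3,2,0,0} = 1
G(9) = mex{1,2,3,1,1} = 0
G(10) = mex{0,0,2,2,0} = 1
G(11) = mex{1,1,0,3,1} = 2
G(12) = mex{2,0,1,2,2} = 3
G(13) = mex{3,1,0,0,3} = 2
G(14) = mex{2,2,1,1,2} = 0
G(15) = mex{0,3,2,0,0} = 1
G_A(15) = 1.
Pile B, S = {1, 5, 6, 9}:
n :  0  1  2  3  4  5  6  7  8  9 10 11 12 13 14 15 16 17
G :  0  1  0  1  0  1  2  3  2  3  2  3  0  1  0  1  0  1
G_B(17) = 1.
Combined Grundy value = 1 ⊕ 1 = 0.
A winning move leaves total XOR = 0, i.e. changes one component's Grundy value g to g ⊕ X where X is the current total.
Pile A: target g' = 1⊕0 = 1, but every legal move changes the Grundy value (mex property), so 0 moves.
Pile B: target g' = 1⊕0 = 1, but every legal move changes the Grundy value (mex property), so 0 moves.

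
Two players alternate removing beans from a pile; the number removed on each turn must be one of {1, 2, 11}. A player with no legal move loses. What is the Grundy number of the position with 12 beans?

G(0) = 0
G(1) = mex{0} = 1
G(2) = mex{1,0} = 2
G(3) = mex{2,1} = 0
G(4) = mex{0,2} = 1
G(5) = mex{1,0} = 2
G(6) = mex{2,1} = 0
G(7) = mex{0,2} = 1
G(8) = mex{1,0} = 2
G(9) = mex{2,1} = 0
G(10) = mex{0,2} = 1
G(11) = mex{1,0,0} = 2
G(12) = mex{2,1,1} = 0

0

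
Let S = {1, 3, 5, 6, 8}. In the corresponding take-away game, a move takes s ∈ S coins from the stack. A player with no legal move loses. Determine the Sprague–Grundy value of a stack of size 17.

n :  0  1  2  3  4  5  6  7  8  9 10 11 12 13 14 15 16 17
G :  0  1  0  1  0  1  2  3  2  3  2  0  1  0  1  0  1  2

2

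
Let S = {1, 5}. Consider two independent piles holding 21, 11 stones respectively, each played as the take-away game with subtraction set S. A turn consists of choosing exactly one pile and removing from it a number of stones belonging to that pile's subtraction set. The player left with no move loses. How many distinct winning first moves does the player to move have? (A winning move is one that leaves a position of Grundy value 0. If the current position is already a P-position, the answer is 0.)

0

All piles use S = {1, 5}:
G(0) = 0
G(1) = mex{0} = 1
G(2) = mex{1} = 0
G(3) = mex{0} = 1
G(4) = mex{1} = 0
G(5) = mex{0,0} = 1
G(6) = mex{1,1} = 0
G(7) = mex{0,0} = 1
G(8) = mex{1,1} = 0
G(9) = mex{0,0} = 1
G(10) = mex{1,1} = 0
G(11) = mex{0,0} = 1
G(12) = mex{1,1} = 0
G(13) = mex{0,0} = 1
G(14) = mex{1,1} = 0
G(15) = mex{0,0} = 1
G(16) = mex{1,1} = 0
G(17) = mex{0,0} = 1
G(18) = mex{1,1} = 0
G(19) = mex{0,0} = 1
G(20) = mex{1,1} = 0
G(21) = mex{0,0} = 1
Pile A: G(21) = 1.
Pile B: G(11) = 1.
Combined Grundy value = 1 ⊕ 1 = 0.
A winning move leaves total XOR = 0, i.e. changes one component's Grundy value g to g ⊕ X where X is the current total.
Pile A: target g' = 1⊕0 = 1, but every legal move changes the Grundy value (mex property), so 0 moves.
Pile B: target g' = 1⊕0 = 1, but every legal move changes the Grundy value (mex property), so 0 moves.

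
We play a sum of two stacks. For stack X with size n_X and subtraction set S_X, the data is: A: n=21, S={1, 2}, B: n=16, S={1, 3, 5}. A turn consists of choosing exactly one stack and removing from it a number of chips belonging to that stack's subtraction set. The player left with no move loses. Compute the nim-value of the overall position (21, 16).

0

Stack A, S = {1, 2}:
G(0) = 0
G(1) = mex{0} = 1
G(2) = mex{1,0} = 2
G(3) = mex{2,1} = 0
G(4) = mex{0,2} = 1
G(5) = mex{1,0} = 2
G(6) = mex{2,1} = 0
G(7) = mex{0,2} = 1
G(8) = mex{1,0} = 2
G(9) = mex{2,1} = 0
G(10) = mex{0,2} = 1
G(11) = mex{1,0} = 2
G(12) = mex{2,1} = 0
G(13) = mex{0,2} = 1
G(14) = mex{1,0} = 2
G(15) = mex{2,1} = 0
G(16) = mex{0,2} = 1
G(17) = mex{1,0} = 2
G(18) = mex{2,1} = 0
G(19) = mex{0,2} = 1
G(20) = mex{1,0} = 2
G(21) = mex{2,1} = 0
G_A(21) = 0.
Stack B, S = {1, 3, 5}:
G(0) = 0
G(1) = mex{0} = 1
G(2) = mex{1} = 0
G(3) = mex{0,0} = 1
G(4) = mex{1,1} = 0
G(5) = mex{0,0,0} = 1
G(6) = mex{1,1,1} = 0
G(7) = mex{0,0,0} = 1
G(8) = mex{1,1,1} = 0
G(9) = mex{0,0,0} = 1
G(10) = mex{1,1,1} = 0
G(11) = mex{0,0,0} = 1
G(12) = mex{1,1,1} = 0
G(13) = mex{0,0,0} = 1
G(14) = mex{1,1,1} = 0
G(15) = mex{0,0,0} = 1
G(16) = mex{1,1,1} = 0
G_B(16) = 0.
Combined Grundy value = 0 ⊕ 0 = 0.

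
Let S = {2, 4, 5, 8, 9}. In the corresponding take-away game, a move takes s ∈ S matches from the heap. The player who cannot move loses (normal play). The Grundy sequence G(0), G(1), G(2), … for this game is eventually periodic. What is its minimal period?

n :  0  1  2  3  4  5  6  7  8  9 10 11 12 13 14 15 16 17 18 19 20 21 22 23 24 25 26 27
G :  0  0  1  1  2  2  3  0  4  1  5  2  3  0  0  1  1  2  2  3  0  4  1  5  2  3  0  0
G(n+13) = G(n) holds for n = 0,…,8 (a full window of length max(S) = 9), so the sequence is purely periodic with period 13.

13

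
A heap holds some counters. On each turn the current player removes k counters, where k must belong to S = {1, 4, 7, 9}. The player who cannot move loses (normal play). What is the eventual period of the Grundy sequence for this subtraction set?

8

n :  0  1  2  3  4  5  6  7  8  9 10 11 12 13 14 15 16 17 18
G :  0  1  0  1  2  0  1  2  0  1  0  1  2  0  1  2  0  1  0
G(n+8) = G(n) holds for n = 0,…,8 (a full window of length max(S) = 9), so the sequence is purely periodic with period 8.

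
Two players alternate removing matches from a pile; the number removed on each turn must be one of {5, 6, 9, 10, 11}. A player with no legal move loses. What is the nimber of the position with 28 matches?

2

G(0) = 0
G(1) = mex{} = 0
G(2) = mex{} = 0
G(3) = mex{} = 0
G(4) = mex{} = 0
G(5) = mex{0} = 1
G(6) = mex{0,0} = 1
G(7) = mex{0,0} = 1
G(8) = mex{0,0} = 1
G(9) = mex{0,0,0} = 1
G(10) = mex{1,0,0,0} = 2
G(11) = mex{1,1,0,0,0} = 2
G(12) = mex{1,1,0,0,0} = 2
G(13) = mex{1,1,0,0,0} = 2
G(14) = mex{1,1,1,0,0} = 2
G(15) = mex{2,1,1,1,0} = 3
G(16) = mex{2,2,1,1,1} = 0
G(17) = mex{2,2,1,1,1} = 0
G(18) = mex{2,2,1,1,1} = 0
G(19) = mex{2,2,2,1,1} = 0
G(20) = mex{3,2,2,2,1} = 0
G(21) = mex{0,3,2,2,2} = 1
G(22) = mex{0,0,2,2,2} = 1
G(23) = mex{0,0,2,2,2} = 1
G(24) = mex{0,0,3,2,2} = 1
G(25) = mex{0,0,0,3,2} = 1
G(26) = mex{1,0,0,0,3} = 2
G(27) = mex{1,1,0,0,0} = 2
G(28) = mex{1,1,0,0,0} = 2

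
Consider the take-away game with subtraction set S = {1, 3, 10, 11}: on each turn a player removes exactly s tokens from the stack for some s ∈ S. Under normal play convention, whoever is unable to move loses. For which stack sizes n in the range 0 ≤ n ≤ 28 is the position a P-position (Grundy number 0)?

0, 2, 4, 6, 8, 20, 22, 24, 26, 28

n :  0  1  2  3  4  5  6  7  8  9 10 11 12 13 14 15 16 17 18 19 20 21 22 23 24 25 26 27 28
G :  0  1  0  1  0  1  0  1  0  1  2  3  2  3  2  3  2  3  2  3  0  1  0  1  0  1  0  1  0
P-positions are exactly the n with G(n) = 0.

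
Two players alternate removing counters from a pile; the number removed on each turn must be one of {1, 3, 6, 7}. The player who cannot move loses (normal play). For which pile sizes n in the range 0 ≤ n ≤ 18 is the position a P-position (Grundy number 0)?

G(0) = 0
G(1) = mex{0} = 1
G(2) = mex{1} = 0
G(3) = mex{0,0} = 1
G(4) = mex{1,1} = 0
G(5) = mex{0,0} = 1
G(6) = mex{1,1,0} = 2
G(7) = mex{2,0,1,0} = 3
G(8) = mex{3,1,0,1} = 2
G(9) = mex{2,2,1,0} = 3
G(10) = mex{3,3,0,1} = 2
G(11) = mex{2,2,1,0} = 3
G(12) = mex{3,3,2,1} = 0
G(13) = mex{0,2,3,2} = 1
G(14) = mex{1,3,2,3} = 0
G(15) = mex{0,0,3,2} = 1
G(16) = mex{1,1,2,3} = 0
G(17) = mex{0,0,3,2} = 1
G(18) = mex{1,1,0,3} = 2
P-positions are exactly the n with G(n) = 0.

0, 2, 4, 12, 14, 16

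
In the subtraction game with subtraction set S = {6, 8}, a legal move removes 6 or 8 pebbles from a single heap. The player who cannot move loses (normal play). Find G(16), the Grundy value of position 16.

0

G(0) = 0
G(1) = mex{} = 0
G(2) = mex{} = 0
G(3) = mex{} = 0
G(4) = mex{} = 0
G(5) = mex{} = 0
G(6) = mex{0} = 1
G(7) = mex{0} = 1
G(8) = mex{0,0} = 1
G(9) = mex{0,0} = 1
G(10) = mex{0,0} = 1
G(11) = mex{0,0} = 1
G(12) = mex{1,0} = 2
G(13) = mex{1,0} = 2
G(14) = mex{1,1} = 0
G(15) = mex{1,1} = 0
G(16) = mex{1,1} = 0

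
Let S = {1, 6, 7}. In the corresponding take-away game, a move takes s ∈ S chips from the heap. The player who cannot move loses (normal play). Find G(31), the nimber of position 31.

3

G(0) = 0
G(1) = mex{0} = 1
G(2) = mex{1} = 0
G(3) = mex{0} = 1
G(4) = mex{1} = 0
G(5) = mex{0} = 1
G(6) = mex{1,0} = 2
G(7) = mex{2,1,0} = 3
G(8) = mex{3,0,1} = 2
G(9) = mex{2,1,0} = 3
G(10) = mex{3,0,1} = 2
G(11) = mex{2,1,0} = 3
G(12) = mex{3,2,1} = 0
G(13) = mex{0,3,2} = 1
G(14) = mex{1,2,3} = 0
G(15) = mex{0,3,2} = 1
G(16) = mex{1,2,3} = 0
G(17) = mex{0,3,2} = 1
G(18) = mex{1,0,3} = 2
G(19) = mex{2,1,0} = 3
G(20) = mex{3,0,1} = 2
G(21) = mex{2,1,0} = 3
G(22) = mex{3,0,1} = 2
G(23) = mex{2,1,0} = 3
G(24) = mex{3,2,1} = 0
G(25) = mex{0,3,2} = 1
G(26) = mex{1,2,3} = 0
G(27) = mex{0,3,2} = 1
G(28) = mex{1,2,3} = 0
G(29) = mex{0,3,2} = 1
G(30) = mex{1,0,3} = 2
G(31) = mex{2,1,0} = 3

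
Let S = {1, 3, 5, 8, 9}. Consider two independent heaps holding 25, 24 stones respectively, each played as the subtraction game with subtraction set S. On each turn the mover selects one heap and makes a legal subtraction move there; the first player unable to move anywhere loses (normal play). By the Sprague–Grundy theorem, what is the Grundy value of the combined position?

1

All heaps use S = {1, 3, 5, 8, 9}:
n :  0  1  2  3  4  5  6  7  8  9 10 11 12 13 14 15 16 17 18 19 20 21 22 23 24 25
G :  0  1  0  1  0  1  0  1  2  3  2  3  2  3  2  3  0  1  0  1  0  1  0  1  2  3
Heap A: G(25) = 3.
Heap B: G(24) = 2.
Combined Grundy value = 3 ⊕ 2 = 1.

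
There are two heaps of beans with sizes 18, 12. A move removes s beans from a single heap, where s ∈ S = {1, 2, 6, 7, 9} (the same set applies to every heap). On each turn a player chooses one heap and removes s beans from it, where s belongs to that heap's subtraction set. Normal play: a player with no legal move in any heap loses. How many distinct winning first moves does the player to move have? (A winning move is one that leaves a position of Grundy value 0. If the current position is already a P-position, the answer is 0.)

5

All heaps use S = {1, 2, 6, 7, 9}:
G(0) = 0
G(1) = mex{0} = 1
G(2) = mex{1,0} = 2
G(3) = mex{2,1} = 0
G(4) = mex{0,2} = 1
G(5) = mex{1,0} = 2
G(6) = mex{2,1,0} = 3
G(7) = mex{3,2,1,0} = 4
G(8) = mex{4,3,2,1} = 0
G(9) = mex{0,4,0,2,0} = 1
G(10) = mex{1,0,1,0,1} = 2
G(11) = mex{2,1,2,1,2} = 0
G(12) = mex{0,2,3,2,0} = 1
G(13) = mex{1,0,4,3,1} = 2
G(14) = mex{2,1,0,4,2} = 3
G(15) = mex{3,2,1,0,3} = 4
G(16) = mex{4,3,2,1,4} = 0
G(17) = mex{0,4,0,2,0} = 1
G(18) = mex{1,0,1,0,1} = 2
Heap A: G(18) = 2.
Heap B: G(12) = 1.
Combined Grundy value = 2 ⊕ 1 = 3.
A winning move leaves total XOR = 0, i.e. changes one component's Grundy value g to g ⊕ X where X is the current total.
Heap A: need g' = 2⊕3 = 1. Options: 18−1→G=1, 18−2→G=0, 18−6→G=1, 18−7→G=0, 18−9→G=1. Hits: 3.
Heap B: need g' = 1⊕3 = 2. Options: 12−1→G=0, 12−2→G=2, 12−6→G=3, 12−7→G=2, 12−9→G=0. Hits: 2.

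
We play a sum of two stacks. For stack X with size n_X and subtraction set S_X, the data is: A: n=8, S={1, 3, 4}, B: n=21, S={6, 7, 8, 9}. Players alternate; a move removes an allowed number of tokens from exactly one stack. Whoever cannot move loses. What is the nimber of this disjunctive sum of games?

0

Stack A, S = {1, 3, 4}:
G(0) = 0
G(1) = mex{0} = 1
G(2) = mex{1} = 0
G(3) = mex{0,0} = 1
G(4) = mex{1,1,0} = 2
G(5) = mex{2,0,1} = 3
G(6) = mex{3,1,0} = 2
G(7) = mex{2,2,1} = 0
G(8) = mex{0,3,2} = 1
G_A(8) = 1.
Stack B, S = {6, 7, 8, 9}:
n :  0  1  2  3  4  5  6  7  8  9 10 11 12 13 14 15 16 17 18 19 20 21
G :  0  0  0  0  0  0  1  1  1  1  1  1  2  2  2  0  0  0  0  0  0  1
G_B(21) = 1.
Combined Grundy value = 1 ⊕ 1 = 0.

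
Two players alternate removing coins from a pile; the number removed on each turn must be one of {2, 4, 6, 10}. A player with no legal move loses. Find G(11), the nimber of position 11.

n :  0  1  2  3  4  5  6  7  8  9 10 11
G :  0  0  1  1  2  2  3  3  0  0  1  1

1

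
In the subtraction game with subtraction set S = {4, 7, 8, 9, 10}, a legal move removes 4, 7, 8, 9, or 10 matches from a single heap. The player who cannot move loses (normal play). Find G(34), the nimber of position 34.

n :  0  1  2  3  4  5  6  7  8  9 10 11 12 13 14 15 16 17 18 19 20 21 22 23 24 25 26 27 28 29 30 31 32 33 34
G :  0  0  0  0  1  1  1  1  2  2  2  2  3  3  0  0  0  0  1  1  1  1  2  2  2  2  3  3  0  0  0  0  1  1  1

1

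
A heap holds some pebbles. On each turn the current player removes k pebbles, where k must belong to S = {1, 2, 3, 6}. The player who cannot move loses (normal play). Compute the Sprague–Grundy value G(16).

G(0) = 0
G(1) = mex{0} = 1
G(2) = mex{1,0} = 2
G(3) = mex{2,1,0} = 3
G(4) = mex{3,2,1} = 0
G(5) = mex{0,3,2} = 1
G(6) = mex{1,0,3,0} = 2
G(7) = mex{2,1,0,1} = 3
G(8) = mex{3,2,1,2} = 0
G(9) = mex{0,3,2,3} = 1
G(10) = mex{1,0,3,0} = 2
G(11) = mex{2,1,0,1} = 3
G(12) = mex{3,2,1,2} = 0
G(13) = mex{0,3,2,3} = 1
G(14) = mex{1,0,3,0} = 2
G(15) = mex{2,1,0,1} = 3
G(16) = mex{3,2,1,2} = 0

0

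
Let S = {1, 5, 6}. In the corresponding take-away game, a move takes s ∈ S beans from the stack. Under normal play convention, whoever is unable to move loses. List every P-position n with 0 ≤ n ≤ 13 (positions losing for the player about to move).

G(0) = 0
G(1) = mex{0} = 1
G(2) = mex{1} = 0
G(3) = mex{0} = 1
G(4) = mex{1} = 0
G(5) = mex{0,0} = 1
G(6) = mex{1,1,0} = 2
G(7) = mex{2,0,1} = 3
G(8) = mex{3,1,0} = 2
G(9) = mex{2,0,1} = 3
G(10) = mex{3,1,0} = 2
G(11) = mex{2,2,1} = 0
G(12) = mex{0,3,2} = 1
G(13) = mex{1,2,3} = 0
P-positions are exactly the n with G(n) = 0.

0, 2, 4, 11, 13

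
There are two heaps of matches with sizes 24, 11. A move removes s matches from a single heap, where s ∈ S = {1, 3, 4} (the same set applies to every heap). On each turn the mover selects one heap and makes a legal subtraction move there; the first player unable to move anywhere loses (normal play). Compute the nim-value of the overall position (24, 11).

3

All heaps use S = {1, 3, 4}:
n :  0  1  2  3  4  5  6  7  8  9 10 11 12 13 14 15 16 17 18 19 20 21 22 23 24
G :  0  1  0  1  2  3  2  0  1  0  1  2  3  2  0  1  0  1  2  3  2  0  1  0  1
Heap A: G(24) = 1.
Heap B: G(11) = 2.
Combined Grundy value = 1 ⊕ 2 = 3.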